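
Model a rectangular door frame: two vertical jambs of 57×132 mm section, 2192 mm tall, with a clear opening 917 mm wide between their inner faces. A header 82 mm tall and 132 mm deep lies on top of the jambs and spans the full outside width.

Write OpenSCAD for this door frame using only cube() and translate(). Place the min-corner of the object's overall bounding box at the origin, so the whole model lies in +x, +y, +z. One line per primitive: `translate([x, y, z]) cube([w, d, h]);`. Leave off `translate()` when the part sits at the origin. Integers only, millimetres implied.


cube([57, 132, 2192]);
translate([974, 0, 0]) cube([57, 132, 2192]);
translate([0, 0, 2192]) cube([1031, 132, 82]);


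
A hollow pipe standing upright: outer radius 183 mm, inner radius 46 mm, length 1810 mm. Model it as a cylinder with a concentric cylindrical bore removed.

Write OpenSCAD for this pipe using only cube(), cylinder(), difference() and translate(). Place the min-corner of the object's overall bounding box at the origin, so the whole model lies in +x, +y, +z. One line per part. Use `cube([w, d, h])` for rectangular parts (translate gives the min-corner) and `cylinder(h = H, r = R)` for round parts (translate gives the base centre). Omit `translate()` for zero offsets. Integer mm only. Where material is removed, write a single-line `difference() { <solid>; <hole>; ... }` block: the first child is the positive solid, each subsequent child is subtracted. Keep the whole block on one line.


difference() { translate([183, 183, 0]) cylinder(h = 1810, r = 183); translate([183, 183, 0]) cylinder(h = 1810, r = 46); }


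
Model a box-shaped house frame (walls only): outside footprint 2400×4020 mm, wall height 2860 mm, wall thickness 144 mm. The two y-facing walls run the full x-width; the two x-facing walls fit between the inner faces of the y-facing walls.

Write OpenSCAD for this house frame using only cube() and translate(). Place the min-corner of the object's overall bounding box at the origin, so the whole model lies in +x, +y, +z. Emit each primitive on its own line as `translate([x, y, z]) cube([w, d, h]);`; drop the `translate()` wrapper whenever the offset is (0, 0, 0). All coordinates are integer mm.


cube([2400, 144, 2860]);
translate([0, 3876, 0]) cube([2400, 144, 2860]);
translate([0, 144, 0]) cube([144, 3732, 2860]);
translate([2256, 144, 0]) cube([144, 3732, 2860]);


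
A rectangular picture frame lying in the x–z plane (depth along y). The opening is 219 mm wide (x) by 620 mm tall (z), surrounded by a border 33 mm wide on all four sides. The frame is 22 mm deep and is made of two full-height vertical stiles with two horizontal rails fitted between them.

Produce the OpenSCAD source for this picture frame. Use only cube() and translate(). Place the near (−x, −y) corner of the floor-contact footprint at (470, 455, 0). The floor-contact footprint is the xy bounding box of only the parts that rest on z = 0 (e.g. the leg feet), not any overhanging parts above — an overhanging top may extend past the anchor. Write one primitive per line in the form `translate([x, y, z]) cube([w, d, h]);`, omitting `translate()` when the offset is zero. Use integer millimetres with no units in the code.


translate([470, 455, 0]) cube([33, 22, 686]);
translate([722, 455, 0]) cube([33, 22, 686]);
translate([503, 455, 0]) cube([219, 22, 33]);
translate([503, 455, 653]) cube([219, 22, 33]);


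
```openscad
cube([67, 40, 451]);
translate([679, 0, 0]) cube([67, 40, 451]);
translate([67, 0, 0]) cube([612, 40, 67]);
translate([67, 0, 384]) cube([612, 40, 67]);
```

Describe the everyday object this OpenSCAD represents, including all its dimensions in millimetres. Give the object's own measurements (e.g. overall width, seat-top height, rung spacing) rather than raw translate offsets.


A rectangular picture frame lying in the x–z plane (depth along y). The opening is 612 mm wide (x) by 317 mm tall (z), surrounded by a border 67 mm wide on all four sides. The frame is 40 mm deep and is made of two full-height vertical stiles with two horizontal rails fitted between them.


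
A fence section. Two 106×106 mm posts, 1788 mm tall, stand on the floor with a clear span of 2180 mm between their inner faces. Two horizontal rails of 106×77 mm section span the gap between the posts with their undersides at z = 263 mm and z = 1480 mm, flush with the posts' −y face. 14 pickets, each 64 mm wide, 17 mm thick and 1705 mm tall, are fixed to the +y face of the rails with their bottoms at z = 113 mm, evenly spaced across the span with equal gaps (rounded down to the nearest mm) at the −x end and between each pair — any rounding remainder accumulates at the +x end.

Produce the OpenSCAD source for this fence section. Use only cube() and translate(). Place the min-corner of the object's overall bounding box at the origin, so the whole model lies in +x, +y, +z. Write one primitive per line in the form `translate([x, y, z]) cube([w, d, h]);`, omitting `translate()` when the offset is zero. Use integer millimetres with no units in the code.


cube([106, 106, 1788]);
translate([2286, 0, 0]) cube([106, 106, 1788]);
translate([106, 0, 263]) cube([2180, 106, 77]);
translate([106, 0, 1480]) cube([2180, 106, 77]);
translate([191, 106, 113]) cube([64, 17, 1705]);
translate([340, 106, 113]) cube([64, 17, 1705]);
translate([489, 106, 113]) cube([64, 17, 1705]);
translate([638, 106, 113]) cube([64, 17, 1705]);
translate([787, 106, 113]) cube([64, 17, 1705]);
translate([936, 106, 113]) cube([64, 17, 1705]);
translate([1085, 106, 113]) cube([64, 17, 1705]);
translate([1234, 106, 113]) cube([64, 17, 1705]);
translate([1383, 106, 113]) cube([64, 17, 1705]);
translate([1532, 106, 113]) cube([64, 17, 1705]);
translate([1681, 106, 113]) cube([64, 17, 1705]);
translate([1830, 106, 113]) cube([64, 17, 1705]);
translate([1979, 106, 113]) cube([64, 17, 1705]);
translate([2128, 106, 113]) cube([64, 17, 1705]);


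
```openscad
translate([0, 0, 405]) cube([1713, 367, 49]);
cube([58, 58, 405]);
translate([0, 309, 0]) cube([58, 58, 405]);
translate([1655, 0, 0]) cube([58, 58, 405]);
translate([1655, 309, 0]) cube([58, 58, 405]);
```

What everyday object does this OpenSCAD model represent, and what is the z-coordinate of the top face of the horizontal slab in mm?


A bench. The seat-top height is 454 mm.

A long slab on four corner posts — a bench. The slab sits at z = 405 with thickness 49, so the top is 405 + 49 = 454 mm.


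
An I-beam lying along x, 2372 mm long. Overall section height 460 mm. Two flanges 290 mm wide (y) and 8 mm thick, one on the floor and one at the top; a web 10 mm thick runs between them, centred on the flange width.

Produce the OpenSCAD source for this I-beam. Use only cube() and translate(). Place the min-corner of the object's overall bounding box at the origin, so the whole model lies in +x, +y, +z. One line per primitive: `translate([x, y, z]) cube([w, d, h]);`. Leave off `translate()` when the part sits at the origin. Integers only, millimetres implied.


cube([2372, 290, 8]);
translate([0, 140, 8]) cube([2372, 10, 444]);
translate([0, 0, 452]) cube([2372, 290, 8]);


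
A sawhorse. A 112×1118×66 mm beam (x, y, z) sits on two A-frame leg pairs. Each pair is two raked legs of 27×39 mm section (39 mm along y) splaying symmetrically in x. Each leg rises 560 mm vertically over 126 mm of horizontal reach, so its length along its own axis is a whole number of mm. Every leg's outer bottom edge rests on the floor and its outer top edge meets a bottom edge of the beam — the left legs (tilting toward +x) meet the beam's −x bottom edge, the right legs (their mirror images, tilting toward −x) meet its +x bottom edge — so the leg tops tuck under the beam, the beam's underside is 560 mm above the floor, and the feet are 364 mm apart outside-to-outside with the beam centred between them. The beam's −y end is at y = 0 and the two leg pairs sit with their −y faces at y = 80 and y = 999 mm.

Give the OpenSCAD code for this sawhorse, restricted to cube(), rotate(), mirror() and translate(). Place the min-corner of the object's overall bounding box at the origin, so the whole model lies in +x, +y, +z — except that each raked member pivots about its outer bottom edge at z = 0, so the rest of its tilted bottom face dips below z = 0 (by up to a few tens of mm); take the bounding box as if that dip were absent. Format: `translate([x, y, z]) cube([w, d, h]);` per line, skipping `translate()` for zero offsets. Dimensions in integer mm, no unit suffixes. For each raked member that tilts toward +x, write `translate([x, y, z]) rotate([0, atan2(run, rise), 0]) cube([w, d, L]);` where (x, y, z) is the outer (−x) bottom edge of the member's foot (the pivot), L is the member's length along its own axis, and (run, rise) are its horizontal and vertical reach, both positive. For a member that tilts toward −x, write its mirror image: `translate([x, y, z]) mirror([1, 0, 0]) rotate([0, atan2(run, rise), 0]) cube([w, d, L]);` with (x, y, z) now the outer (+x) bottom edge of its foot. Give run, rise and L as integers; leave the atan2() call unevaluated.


translate([126, 0, 560]) cube([112, 1118, 66]);
translate([0, 80, 0]) rotate([0, atan2(126, 560), 0]) cube([27, 39, 574]);
translate([364, 80, 0]) mirror([1, 0, 0]) rotate([0, atan2(126, 560), 0]) cube([27, 39, 574]);
translate([0, 999, 0]) rotate([0, atan2(126, 560), 0]) cube([27, 39, 574]);
translate([364, 999, 0]) mirror([1, 0, 0]) rotate([0, atan2(126, 560), 0]) cube([27, 39, 574]);


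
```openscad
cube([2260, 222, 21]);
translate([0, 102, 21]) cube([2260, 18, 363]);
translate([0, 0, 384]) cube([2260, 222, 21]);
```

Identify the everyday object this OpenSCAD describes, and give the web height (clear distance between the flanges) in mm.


An I-beam. The web height is 363 mm.

Two wide flanges with a thin centred web — an I-beam. Overall 405 mm minus two 21 mm flanges gives a web of 405 − 2·21 = 363 mm.


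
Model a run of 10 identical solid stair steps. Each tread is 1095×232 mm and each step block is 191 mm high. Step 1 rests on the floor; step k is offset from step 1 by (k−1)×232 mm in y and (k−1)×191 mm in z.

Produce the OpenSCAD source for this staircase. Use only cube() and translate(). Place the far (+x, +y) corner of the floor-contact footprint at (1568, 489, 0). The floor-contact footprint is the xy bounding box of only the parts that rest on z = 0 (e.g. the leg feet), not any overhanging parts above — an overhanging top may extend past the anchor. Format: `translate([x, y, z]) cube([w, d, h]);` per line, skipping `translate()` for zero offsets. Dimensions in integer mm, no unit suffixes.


translate([473, 257, 0]) cube([1095, 232, 191]);
translate([473, 489, 191]) cube([1095, 232, 191]);
translate([473, 721, 382]) cube([1095, 232, 191]);
translate([473, 953, 573]) cube([1095, 232, 191]);
translate([473, 1185, 764]) cube([1095, 232, 191]);
translate([473, 1417, 955]) cube([1095, 232, 191]);
translate([473, 1649, 1146]) cube([1095, 232, 191]);
translate([473, 1881, 1337]) cube([1095, 232, 191]);
translate([473, 2113, 1528]) cube([1095, 232, 191]);
translate([473, 2345, 1719]) cube([1095, 232, 191]);


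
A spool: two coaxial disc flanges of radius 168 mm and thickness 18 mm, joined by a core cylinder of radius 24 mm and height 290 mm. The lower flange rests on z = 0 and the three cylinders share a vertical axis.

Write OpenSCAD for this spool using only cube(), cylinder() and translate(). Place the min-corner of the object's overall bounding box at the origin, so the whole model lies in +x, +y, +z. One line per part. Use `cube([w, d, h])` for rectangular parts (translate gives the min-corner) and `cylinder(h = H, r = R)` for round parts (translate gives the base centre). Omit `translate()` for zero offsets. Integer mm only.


translate([168, 168, 0]) cylinder(h = 18, r = 168);
translate([168, 168, 18]) cylinder(h = 290, r = 24);
translate([168, 168, 308]) cylinder(h = 18, r = 168);


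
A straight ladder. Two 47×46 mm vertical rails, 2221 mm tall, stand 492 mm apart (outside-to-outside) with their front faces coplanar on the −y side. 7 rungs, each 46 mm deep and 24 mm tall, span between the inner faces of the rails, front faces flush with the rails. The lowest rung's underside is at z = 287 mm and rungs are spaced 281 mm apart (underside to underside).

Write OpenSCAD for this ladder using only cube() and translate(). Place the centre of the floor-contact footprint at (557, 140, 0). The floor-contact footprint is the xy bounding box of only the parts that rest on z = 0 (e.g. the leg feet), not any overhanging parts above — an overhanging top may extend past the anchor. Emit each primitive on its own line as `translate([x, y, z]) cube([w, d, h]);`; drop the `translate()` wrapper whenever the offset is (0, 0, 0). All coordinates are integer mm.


translate([311, 117, 0]) cube([47, 46, 2221]);
translate([756, 117, 0]) cube([47, 46, 2221]);
translate([358, 117, 287]) cube([398, 46, 24]);
translate([358, 117, 568]) cube([398, 46, 24]);
translate([358, 117, 849]) cube([398, 46, 24]);
translate([358, 117, 1130]) cube([398, 46, 24]);
translate([358, 117, 1411]) cube([398, 46, 24]);
translate([358, 117, 1692]) cube([398, 46, 24]);
translate([358, 117, 1973]) cube([398, 46, 24]);


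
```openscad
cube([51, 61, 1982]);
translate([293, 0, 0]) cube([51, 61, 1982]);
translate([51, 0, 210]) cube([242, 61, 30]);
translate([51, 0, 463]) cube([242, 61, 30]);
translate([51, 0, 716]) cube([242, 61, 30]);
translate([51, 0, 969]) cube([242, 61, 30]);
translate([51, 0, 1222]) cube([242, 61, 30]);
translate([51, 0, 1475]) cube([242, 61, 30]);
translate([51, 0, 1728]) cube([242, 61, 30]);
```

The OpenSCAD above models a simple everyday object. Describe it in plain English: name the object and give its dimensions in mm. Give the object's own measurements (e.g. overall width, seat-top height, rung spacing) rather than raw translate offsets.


A straight ladder. Two 51×61 mm vertical rails, 1982 mm tall, stand 344 mm apart (outside-to-outside) with their front faces coplanar on the −y side. 7 rungs, each 61 mm deep and 30 mm tall, span between the inner faces of the rails, front faces flush with the rails. The lowest rung's underside is at z = 210 mm and rungs are spaced 253 mm apart (underside to underside).


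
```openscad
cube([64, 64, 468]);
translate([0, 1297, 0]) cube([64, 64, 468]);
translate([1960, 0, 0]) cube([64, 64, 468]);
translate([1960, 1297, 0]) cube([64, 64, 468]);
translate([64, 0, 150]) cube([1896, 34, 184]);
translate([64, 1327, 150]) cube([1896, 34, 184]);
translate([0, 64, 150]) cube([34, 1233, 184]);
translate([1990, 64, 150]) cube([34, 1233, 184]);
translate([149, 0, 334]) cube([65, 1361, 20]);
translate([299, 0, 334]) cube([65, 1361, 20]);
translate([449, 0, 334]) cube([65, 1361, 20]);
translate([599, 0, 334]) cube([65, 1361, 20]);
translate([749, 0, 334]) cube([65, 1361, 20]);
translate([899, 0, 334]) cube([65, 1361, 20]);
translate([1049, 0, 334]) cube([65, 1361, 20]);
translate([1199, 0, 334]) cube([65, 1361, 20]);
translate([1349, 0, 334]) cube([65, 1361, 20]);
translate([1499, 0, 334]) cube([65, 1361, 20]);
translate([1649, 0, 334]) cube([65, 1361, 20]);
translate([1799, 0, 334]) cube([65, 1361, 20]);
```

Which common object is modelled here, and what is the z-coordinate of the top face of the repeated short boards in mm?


A bed frame. The slat-top height is 354 mm.

Four posts, four rails, and a row of slats — a bed frame. Slats sit on the rails at z = 150 + 184 = 334; with slat thickness 20, the top is 354 mm.


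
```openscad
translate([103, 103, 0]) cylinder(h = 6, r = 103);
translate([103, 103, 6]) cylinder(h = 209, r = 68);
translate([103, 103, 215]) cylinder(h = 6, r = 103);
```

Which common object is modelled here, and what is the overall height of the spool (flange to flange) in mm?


A spool. The overall height is 221 mm.

Three coaxial cylinders, large–small–large — a spool. Two 6 mm flanges and a 209 mm core give 6 + 209 + 6 = 221 mm.


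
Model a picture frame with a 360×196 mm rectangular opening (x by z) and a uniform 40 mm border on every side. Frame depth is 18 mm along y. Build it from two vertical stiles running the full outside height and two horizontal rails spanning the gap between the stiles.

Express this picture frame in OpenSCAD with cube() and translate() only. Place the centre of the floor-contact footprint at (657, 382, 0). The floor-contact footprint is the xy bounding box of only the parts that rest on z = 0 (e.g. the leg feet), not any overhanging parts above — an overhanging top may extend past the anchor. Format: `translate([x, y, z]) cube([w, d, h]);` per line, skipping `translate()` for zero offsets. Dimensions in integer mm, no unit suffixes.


translate([437, 373, 0]) cube([40, 18, 276]);
translate([837, 373, 0]) cube([40, 18, 276]);
translate([477, 373, 0]) cube([360, 18, 40]);
translate([477, 373, 236]) cube([360, 18, 40]);


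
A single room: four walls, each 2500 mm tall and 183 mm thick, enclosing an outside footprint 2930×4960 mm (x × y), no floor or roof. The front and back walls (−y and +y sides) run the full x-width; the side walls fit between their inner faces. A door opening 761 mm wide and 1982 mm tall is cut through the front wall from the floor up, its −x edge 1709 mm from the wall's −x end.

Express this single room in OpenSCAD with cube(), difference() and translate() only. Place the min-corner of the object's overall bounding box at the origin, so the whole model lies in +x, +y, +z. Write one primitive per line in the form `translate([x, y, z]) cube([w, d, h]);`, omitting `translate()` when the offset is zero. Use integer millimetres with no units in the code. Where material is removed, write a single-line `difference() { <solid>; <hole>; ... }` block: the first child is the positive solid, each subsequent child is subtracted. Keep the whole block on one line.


difference() { cube([2930, 183, 2500]); translate([1709, 0, 0]) cube([761, 183, 1982]); }
translate([0, 4777, 0]) cube([2930, 183, 2500]);
translate([0, 183, 0]) cube([183, 4594, 2500]);
translate([2747, 183, 0]) cube([183, 4594, 2500]);


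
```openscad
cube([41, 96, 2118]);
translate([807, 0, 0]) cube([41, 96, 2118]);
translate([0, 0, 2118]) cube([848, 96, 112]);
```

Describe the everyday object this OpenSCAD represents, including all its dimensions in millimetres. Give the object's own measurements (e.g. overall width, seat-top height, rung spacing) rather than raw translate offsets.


A door frame. The clear opening is 766 mm wide and 2118 mm high. Two 41 mm wide jambs, 96 mm deep, stand either side of the opening from the floor to the top of the opening. A 112 mm thick head sits across the top of both jambs, spanning the full outside width of the frame.


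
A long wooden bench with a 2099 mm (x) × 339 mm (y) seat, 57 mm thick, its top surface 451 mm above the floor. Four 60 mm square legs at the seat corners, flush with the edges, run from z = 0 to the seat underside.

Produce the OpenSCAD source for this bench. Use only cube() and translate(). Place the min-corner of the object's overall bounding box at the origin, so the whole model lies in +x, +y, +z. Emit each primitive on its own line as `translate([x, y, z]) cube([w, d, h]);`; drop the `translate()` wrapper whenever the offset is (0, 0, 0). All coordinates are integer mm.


translate([0, 0, 394]) cube([2099, 339, 57]);
cube([60, 60, 394]);
translate([0, 279, 0]) cube([60, 60, 394]);
translate([2039, 0, 0]) cube([60, 60, 394]);
translate([2039, 279, 0]) cube([60, 60, 394]);


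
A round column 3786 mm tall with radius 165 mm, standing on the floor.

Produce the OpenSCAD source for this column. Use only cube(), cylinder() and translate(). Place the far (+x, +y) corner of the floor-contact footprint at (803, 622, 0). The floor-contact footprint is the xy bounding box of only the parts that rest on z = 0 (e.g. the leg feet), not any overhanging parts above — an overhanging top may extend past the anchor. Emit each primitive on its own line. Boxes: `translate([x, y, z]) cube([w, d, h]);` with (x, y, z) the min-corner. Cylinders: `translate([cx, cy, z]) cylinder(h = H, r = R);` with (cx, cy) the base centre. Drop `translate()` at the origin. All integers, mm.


translate([638, 457, 0]) cylinder(h = 3786, r = 165);


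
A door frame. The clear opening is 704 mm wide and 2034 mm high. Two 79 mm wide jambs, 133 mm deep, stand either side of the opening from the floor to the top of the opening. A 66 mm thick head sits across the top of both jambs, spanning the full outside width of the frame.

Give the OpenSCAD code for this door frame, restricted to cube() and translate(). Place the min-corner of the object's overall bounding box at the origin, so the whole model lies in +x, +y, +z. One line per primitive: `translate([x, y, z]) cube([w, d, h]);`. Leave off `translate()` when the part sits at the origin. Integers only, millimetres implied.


cube([79, 133, 2034]);
translate([783, 0, 0]) cube([79, 133, 2034]);
translate([0, 0, 2034]) cube([862, 133, 66]);


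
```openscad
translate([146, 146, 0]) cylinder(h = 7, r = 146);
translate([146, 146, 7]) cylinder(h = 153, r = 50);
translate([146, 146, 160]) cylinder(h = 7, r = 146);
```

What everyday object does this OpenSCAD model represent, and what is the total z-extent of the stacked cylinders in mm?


A spool. The overall height is 167 mm.

Three coaxial cylinders, large–small–large — a spool. Two 7 mm flanges and a 153 mm core give 7 + 153 + 7 = 167 mm.


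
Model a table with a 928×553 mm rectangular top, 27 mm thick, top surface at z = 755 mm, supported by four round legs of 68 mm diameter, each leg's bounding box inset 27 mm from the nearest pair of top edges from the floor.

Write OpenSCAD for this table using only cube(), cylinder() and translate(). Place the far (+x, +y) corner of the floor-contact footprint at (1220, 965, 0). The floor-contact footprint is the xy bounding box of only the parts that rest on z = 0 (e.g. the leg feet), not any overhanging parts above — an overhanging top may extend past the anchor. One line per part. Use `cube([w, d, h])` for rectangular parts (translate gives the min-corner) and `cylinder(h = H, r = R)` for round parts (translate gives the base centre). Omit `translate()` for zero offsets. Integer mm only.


// leg_h = 755 - 27 = 728
translate([319, 439, 728]) cube([928, 553, 27]);
translate([380, 500, 0]) cylinder(h = 728, r = 34);
translate([1186, 500, 0]) cylinder(h = 728, r = 34);
translate([380, 931, 0]) cylinder(h = 728, r = 34);
translate([1186, 931, 0]) cylinder(h = 728, r = 34);


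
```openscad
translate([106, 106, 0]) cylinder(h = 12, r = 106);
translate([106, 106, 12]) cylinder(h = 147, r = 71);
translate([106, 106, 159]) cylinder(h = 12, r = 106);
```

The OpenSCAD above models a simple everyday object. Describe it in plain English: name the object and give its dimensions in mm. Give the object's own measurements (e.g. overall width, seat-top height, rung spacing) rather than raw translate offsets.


A spool: two coaxial disc flanges of radius 106 mm and thickness 12 mm, joined by a core cylinder of radius 71 mm and height 147 mm. The lower flange rests on z = 0 and the three cylinders share a vertical axis.


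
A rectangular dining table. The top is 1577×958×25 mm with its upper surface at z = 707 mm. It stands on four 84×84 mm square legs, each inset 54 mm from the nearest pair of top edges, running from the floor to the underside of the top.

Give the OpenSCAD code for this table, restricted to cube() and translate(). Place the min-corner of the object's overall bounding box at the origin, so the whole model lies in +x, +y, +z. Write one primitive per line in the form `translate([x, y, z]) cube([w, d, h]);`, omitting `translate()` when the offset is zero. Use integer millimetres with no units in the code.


// leg_h = 707 - 25 = 682
translate([0, 0, 682]) cube([1577, 958, 25]);
translate([54, 54, 0]) cube([84, 84, 682]);
translate([1439, 54, 0]) cube([84, 84, 682]);
translate([54, 820, 0]) cube([84, 84, 682]);
translate([1439, 820, 0]) cube([84, 84, 682]);


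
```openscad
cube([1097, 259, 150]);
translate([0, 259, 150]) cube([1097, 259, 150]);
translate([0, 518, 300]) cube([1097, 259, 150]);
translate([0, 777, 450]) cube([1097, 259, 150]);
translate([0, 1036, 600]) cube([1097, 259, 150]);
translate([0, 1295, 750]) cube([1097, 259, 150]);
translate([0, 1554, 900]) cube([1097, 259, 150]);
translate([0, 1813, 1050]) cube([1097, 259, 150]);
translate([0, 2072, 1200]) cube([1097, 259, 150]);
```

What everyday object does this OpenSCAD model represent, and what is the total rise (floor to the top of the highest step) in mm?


A staircase. The total rise is 1350 mm.

9 identical blocks, each offset up and back from the previous — a staircase. Each step is 150 mm tall and there are 9 of them, so the total rise is 9 × 150 = 1350 mm.


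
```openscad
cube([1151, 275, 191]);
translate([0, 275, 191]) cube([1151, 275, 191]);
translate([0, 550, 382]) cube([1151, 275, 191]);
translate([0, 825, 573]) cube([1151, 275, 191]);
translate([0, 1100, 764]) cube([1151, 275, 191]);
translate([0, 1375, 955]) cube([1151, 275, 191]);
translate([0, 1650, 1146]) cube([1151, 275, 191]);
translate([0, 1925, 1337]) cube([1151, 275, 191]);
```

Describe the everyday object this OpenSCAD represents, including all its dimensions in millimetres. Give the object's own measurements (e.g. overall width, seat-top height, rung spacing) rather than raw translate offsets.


A straight staircase of 8 solid steps. Each step is 1151 mm wide (x), 275 mm deep (y, the going) and 191 mm tall (the rise). The first step rests on the floor; each subsequent step sits one going further in +y and one rise higher in +z, directly behind and above the previous step with no overlap.


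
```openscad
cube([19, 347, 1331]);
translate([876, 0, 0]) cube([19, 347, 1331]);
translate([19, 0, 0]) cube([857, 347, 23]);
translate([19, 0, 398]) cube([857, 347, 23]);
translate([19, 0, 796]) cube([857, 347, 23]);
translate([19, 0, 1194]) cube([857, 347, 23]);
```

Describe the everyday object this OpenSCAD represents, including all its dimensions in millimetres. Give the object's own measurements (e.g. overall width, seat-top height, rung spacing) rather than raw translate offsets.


An open bookshelf. Two side panels, each 19 mm thick, 347 mm deep and 1331 mm tall, stand 895 mm apart (outside-to-outside). Between them sit 4 shelves, each 23 mm thick and 347 mm deep, spanning the full gap between the sides. The bottom shelf rests on the floor (its underside at z = 0) and the clear gap between one shelf's top and the next shelf's underside is 375 mm.


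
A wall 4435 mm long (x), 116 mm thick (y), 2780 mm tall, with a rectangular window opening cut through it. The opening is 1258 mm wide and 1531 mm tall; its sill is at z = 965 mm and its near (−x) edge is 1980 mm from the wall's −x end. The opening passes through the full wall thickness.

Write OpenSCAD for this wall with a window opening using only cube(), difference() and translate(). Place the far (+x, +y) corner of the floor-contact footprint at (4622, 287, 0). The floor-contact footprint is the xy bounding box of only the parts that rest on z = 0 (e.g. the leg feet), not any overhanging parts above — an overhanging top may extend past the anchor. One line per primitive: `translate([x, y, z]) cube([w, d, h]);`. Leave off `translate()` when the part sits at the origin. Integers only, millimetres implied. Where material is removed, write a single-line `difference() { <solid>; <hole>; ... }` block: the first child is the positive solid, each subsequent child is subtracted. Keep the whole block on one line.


difference() { translate([187, 171, 0]) cube([4435, 116, 2780]); translate([2167, 171, 965]) cube([1258, 116, 1531]); }


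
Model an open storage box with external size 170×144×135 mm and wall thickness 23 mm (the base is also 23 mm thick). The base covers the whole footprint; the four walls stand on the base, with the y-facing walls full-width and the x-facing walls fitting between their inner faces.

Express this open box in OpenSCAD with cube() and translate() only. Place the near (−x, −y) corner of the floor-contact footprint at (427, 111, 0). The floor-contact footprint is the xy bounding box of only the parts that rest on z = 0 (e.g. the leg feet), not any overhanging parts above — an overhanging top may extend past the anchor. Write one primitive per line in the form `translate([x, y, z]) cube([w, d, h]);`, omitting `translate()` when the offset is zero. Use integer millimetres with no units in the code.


translate([427, 111, 0]) cube([170, 144, 23]);
translate([427, 111, 23]) cube([170, 23, 112]);
translate([427, 232, 23]) cube([170, 23, 112]);
translate([427, 134, 23]) cube([23, 98, 112]);
translate([574, 134, 23]) cube([23, 98, 112]);


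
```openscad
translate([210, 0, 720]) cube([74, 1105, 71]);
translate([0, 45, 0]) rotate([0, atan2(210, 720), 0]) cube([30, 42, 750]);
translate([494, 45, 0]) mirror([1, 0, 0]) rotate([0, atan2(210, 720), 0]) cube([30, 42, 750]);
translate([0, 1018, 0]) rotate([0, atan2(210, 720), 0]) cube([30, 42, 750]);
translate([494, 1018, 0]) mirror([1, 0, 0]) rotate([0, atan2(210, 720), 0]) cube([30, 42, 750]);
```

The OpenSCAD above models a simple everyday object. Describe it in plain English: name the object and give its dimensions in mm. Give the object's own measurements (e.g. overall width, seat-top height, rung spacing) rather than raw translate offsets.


A sawhorse. A 74×1105×71 mm beam (x, y, z) sits on two A-frame leg pairs. Each pair is two raked legs of 30×42 mm section (42 mm along y) splaying symmetrically in x. Each leg rises 720 mm vertically over 210 mm of horizontal reach and is 750 mm long along its own axis. Every leg's outer bottom edge rests on the floor and its outer top edge meets a bottom edge of the beam — the left legs (tilting toward +x) meet the beam's −x bottom edge, the right legs (their mirror images, tilting toward −x) meet its +x bottom edge — so the leg tops tuck under the beam, the beam's underside is 720 mm above the floor, and the feet are 494 mm apart outside-to-outside with the beam centred between them. The two leg pairs are set in 45 mm from either end of the beam.


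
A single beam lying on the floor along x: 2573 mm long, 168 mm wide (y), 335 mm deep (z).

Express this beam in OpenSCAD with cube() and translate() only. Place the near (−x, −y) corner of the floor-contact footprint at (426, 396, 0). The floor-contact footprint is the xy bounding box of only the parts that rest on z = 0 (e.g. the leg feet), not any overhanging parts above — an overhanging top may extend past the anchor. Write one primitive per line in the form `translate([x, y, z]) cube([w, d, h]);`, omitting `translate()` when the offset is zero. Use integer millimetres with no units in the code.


translate([426, 396, 0]) cube([2573, 168, 335]);


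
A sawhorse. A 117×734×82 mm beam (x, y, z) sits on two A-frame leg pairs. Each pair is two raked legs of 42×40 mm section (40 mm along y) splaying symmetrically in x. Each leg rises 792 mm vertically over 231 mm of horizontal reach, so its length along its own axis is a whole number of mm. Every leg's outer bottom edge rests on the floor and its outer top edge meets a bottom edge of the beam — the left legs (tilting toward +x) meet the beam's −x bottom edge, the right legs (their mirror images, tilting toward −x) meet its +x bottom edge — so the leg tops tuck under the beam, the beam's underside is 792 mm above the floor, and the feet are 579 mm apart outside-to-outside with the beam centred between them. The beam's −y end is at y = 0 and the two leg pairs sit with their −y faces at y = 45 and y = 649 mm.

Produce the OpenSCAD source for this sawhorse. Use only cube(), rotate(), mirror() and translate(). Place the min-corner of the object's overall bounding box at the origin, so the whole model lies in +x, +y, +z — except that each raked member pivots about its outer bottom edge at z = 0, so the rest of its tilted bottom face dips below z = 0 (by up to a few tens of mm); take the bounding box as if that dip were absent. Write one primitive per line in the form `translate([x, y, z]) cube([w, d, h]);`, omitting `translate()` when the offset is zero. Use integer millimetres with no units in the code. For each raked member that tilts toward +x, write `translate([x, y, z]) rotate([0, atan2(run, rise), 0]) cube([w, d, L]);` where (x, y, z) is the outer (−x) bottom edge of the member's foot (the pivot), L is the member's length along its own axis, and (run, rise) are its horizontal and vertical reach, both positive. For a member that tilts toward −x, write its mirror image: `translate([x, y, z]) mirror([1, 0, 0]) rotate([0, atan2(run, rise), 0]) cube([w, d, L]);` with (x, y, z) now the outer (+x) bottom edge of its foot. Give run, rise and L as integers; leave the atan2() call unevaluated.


// leg length = √(231² + 792²) = 825
// right-leg outer foot x = 2·231 + 117 = 579
// beam min-corner = (231, 0, 792)
translate([231, 0, 792]) cube([117, 734, 82]);
translate([0, 45, 0]) rotate([0, atan2(231, 792), 0]) cube([42, 40, 825]);
translate([579, 45, 0]) mirror([1, 0, 0]) rotate([0, atan2(231, 792), 0]) cube([42, 40, 825]);
translate([0, 649, 0]) rotate([0, atan2(231, 792), 0]) cube([42, 40, 825]);
translate([579, 649, 0]) mirror([1, 0, 0]) rotate([0, atan2(231, 792), 0]) cube([42, 40, 825]);


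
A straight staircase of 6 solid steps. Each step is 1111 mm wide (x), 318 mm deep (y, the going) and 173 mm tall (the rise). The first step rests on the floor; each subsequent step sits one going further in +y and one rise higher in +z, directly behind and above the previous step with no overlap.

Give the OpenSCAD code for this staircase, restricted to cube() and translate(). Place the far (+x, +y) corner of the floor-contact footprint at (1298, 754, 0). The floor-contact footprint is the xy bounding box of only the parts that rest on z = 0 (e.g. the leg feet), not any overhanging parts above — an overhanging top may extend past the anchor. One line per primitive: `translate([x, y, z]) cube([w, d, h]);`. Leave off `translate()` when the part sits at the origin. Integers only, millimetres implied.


translate([187, 436, 0]) cube([1111, 318, 173]);
translate([187, 754, 173]) cube([1111, 318, 173]);
translate([187, 1072, 346]) cube([1111, 318, 173]);
translate([187, 1390, 519]) cube([1111, 318, 173]);
translate([187, 1708, 692]) cube([1111, 318, 173]);
translate([187, 2026, 865]) cube([1111, 318, 173]);


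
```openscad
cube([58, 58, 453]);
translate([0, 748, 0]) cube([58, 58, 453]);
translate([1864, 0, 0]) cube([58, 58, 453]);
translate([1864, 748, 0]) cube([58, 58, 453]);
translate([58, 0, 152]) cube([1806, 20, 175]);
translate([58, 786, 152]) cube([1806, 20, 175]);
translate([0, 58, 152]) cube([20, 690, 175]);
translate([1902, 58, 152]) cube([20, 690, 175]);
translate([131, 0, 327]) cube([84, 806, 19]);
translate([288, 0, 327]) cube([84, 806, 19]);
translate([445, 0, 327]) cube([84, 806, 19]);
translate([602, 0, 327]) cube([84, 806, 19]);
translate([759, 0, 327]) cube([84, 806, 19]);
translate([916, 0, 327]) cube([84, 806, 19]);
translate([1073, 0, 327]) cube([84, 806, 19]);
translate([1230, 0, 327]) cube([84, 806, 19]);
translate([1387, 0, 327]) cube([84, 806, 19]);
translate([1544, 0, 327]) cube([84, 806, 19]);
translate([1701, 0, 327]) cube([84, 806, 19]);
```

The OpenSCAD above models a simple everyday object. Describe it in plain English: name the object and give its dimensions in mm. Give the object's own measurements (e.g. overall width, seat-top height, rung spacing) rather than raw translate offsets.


A bed frame 1922 mm long (x) by 806 mm wide (y). Four 58×58 mm corner posts, 453 mm tall, at the corners of the footprint. Four rails of 20 mm thickness and 175 mm height run between adjacent posts with their undersides at z = 152 mm, their outer faces flush with the outside of the frame (the two x-running rails run between the posts' inner faces; the two y-running rails run between the posts' inner faces). 11 slats, each 84 mm wide (x) and 19 mm thick, lie across the top of the two x-running rails, running the full 806 mm width of the frame in y; along x they sit between the end posts with a 73 mm gap after the −x posts and between neighbouring slats, leaving 79 mm before the +x posts.


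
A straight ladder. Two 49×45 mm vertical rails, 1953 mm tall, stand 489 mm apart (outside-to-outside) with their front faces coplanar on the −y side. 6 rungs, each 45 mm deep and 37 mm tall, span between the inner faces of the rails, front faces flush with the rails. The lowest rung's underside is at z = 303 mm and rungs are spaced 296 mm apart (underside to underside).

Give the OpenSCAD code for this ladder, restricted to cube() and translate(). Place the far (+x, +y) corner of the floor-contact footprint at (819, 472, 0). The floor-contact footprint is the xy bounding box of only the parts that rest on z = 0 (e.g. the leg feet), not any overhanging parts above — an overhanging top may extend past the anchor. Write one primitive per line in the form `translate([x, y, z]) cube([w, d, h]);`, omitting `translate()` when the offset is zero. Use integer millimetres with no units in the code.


// rung span = 489 - 2*49 = 391
// rung[k] z = 303 + k*296
translate([330, 427, 0]) cube([49, 45, 1953]);
translate([770, 427, 0]) cube([49, 45, 1953]);
translate([379, 427, 303]) cube([391, 45, 37]);
translate([379, 427, 599]) cube([391, 45, 37]);
translate([379, 427, 895]) cube([391, 45, 37]);
translate([379, 427, 1191]) cube([391, 45, 37]);
translate([379, 427, 1487]) cube([391, 45, 37]);
translate([379, 427, 1783]) cube([391, 45, 37]);


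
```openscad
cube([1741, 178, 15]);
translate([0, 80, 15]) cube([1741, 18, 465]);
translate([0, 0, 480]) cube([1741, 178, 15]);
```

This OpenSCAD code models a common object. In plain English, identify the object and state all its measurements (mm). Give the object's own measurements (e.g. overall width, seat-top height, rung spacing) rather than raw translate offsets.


An I-beam lying along x, 1741 mm long. Overall section height 495 mm. Two flanges 178 mm wide (y) and 15 mm thick, one on the floor and one at the top; a web 18 mm thick runs between them, centred on the flange width.


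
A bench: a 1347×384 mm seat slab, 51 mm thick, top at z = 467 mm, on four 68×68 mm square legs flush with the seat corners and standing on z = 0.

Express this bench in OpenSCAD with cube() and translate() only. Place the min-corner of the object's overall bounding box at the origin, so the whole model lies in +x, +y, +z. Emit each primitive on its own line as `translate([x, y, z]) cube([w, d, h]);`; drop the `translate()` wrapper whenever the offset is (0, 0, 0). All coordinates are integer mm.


translate([0, 0, 416]) cube([1347, 384, 51]);
cube([68, 68, 416]);
translate([0, 316, 0]) cube([68, 68, 416]);
translate([1279, 0, 0]) cube([68, 68, 416]);
translate([1279, 316, 0]) cube([68, 68, 416]);


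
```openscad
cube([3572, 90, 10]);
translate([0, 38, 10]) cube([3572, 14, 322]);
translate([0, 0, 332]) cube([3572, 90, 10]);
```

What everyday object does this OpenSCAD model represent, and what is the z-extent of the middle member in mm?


An I-beam. The web height is 322 mm.

Two wide flanges with a thin centred web — an I-beam. Overall 342 mm minus two 10 mm flanges gives a web of 342 − 2·10 = 322 mm.


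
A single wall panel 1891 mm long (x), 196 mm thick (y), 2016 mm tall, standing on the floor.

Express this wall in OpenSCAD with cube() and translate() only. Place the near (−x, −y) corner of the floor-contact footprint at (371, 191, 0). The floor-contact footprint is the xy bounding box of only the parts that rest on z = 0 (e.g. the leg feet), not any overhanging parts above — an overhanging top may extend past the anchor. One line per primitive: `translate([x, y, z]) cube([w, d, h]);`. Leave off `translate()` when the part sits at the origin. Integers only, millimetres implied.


translate([371, 191, 0]) cube([1891, 196, 2016]);


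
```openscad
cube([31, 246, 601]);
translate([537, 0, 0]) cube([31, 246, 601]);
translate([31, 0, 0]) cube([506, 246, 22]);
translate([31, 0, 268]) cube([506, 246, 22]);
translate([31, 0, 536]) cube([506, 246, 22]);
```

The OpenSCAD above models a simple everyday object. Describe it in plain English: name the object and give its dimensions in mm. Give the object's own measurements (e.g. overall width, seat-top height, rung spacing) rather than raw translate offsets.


An open bookshelf. Two side panels, each 31 mm thick, 246 mm deep and 601 mm tall, stand 568 mm apart (outside-to-outside). Between them sit 3 shelves, each 22 mm thick and 246 mm deep, spanning the full gap between the sides. The bottom shelf rests on the floor (its underside at z = 0) and the clear gap between one shelf's top and the next shelf's underside is 246 mm.
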